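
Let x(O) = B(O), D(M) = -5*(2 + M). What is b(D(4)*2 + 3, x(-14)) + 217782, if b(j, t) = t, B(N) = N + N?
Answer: 217754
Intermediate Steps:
B(N) = 2*N
D(M) = -10 - 5*M
x(O) = 2*O
b(D(4)*2 + 3, x(-14)) + 217782 = 2*(-14) + 217782 = -28 + 217782 = 217754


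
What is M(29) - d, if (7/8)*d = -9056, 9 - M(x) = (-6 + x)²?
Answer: 68808/7 ≈ 9829.7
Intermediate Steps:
M(x) = 9 - (-6 + x)²
d = -72448/7 (d = (8/7)*(-9056) = -72448/7 ≈ -10350.)
M(29) - d = (9 - (-6 + 29)²) - 1*(-72448/7) = (9 - 1*23²) + 72448/7 = (9 - 1*529) + 72448/7 = (9 - 529) + 72448/7 = -520 + 72448/7 = 68808/7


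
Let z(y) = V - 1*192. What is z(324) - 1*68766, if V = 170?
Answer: -68788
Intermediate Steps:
z(y) = -22 (z(y) = 170 - 1*192 = 170 - 192 = -22)
z(324) - 1*68766 = -22 - 1*68766 = -22 - 68766 = -68788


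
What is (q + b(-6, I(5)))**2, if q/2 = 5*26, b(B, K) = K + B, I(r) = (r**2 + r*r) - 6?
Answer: 88804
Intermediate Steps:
I(r) = -6 + 2*r**2 (I(r) = (r**2 + r**2) - 6 = 2*r**2 - 6 = -6 + 2*r**2)
b(B, K) = B + K
q = 260 (q = 2*(5*26) = 2*130 = 260)
(q + b(-6, I(5)))**2 = (260 + (-6 + (-6 + 2*5**2)))**2 = (260 + (-6 + (-6 + 2*25)))**2 = (260 + (-6 + (-6 + 50)))**2 = (260 + (-6 + 44))**2 = (260 + 38)**2 = 298**2 = 88804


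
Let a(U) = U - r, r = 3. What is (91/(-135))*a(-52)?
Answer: 1001/27 ≈ 37.074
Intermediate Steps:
a(U) = -3 + U (a(U) = U - 1*3 = U - 3 = -3 + U)
(91/(-135))*a(-52) = (91/(-135))*(-3 - 52) = (91*(-1/135))*(-55) = -91/135*(-55) = 1001/27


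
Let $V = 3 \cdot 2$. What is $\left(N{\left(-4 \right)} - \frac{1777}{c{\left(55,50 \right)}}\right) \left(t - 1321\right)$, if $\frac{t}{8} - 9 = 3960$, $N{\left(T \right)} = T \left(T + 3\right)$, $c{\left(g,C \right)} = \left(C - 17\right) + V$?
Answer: $- \frac{49328651}{39} \approx -1.2648 \cdot 10^{6}$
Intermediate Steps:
$V = 6$
$c{\left(g,C \right)} = -11 + C$ ($c{\left(g,C \right)} = \left(C - 17\right) + 6 = \left(-17 + C\right) + 6 = -11 + C$)
$N{\left(T \right)} = T \left(3 + T\right)$
$t = 31752$ ($t = 72 + 8 \cdot 3960 = 72 + 31680 = 31752$)
$\left(N{\left(-4 \right)} - \frac{1777}{c{\left(55,50 \right)}}\right) \left(t - 1321\right) = \left(- 4 \left(3 - 4\right) - \frac{1777}{-11 + 50}\right) \left(31752 - 1321\right) = \left(\left(-4\right) \left(-1\right) - \frac{1777}{39}\right) 30431 = \left(4 - \frac{1777}{39}\right) 30431 = \left(- \frac{1621}{39}\right) 30431 = - \frac{49328651}{39}$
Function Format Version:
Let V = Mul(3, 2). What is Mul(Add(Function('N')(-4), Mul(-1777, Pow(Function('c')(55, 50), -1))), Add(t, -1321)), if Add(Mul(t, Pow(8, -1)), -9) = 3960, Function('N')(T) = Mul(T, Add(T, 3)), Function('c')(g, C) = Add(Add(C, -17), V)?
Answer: Rational(-49328651, 39) ≈ -1.2648e+6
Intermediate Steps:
V = 6
Function('c')(g, C) = Add(-11, C) (Function('c')(g, C) = Add(Add(C, -17), 6) = Add(Add(-17, C), 6) = Add(-11, C))
Function('N')(T) = Mul(T, Add(3, T))
t = 31752 (t = Add(72, Mul(8, 3960)) = Add(72, 31680) = 31752)
Mul(Add(Function('N')(-4), Mul(-1777, Pow(Function('c')(55, 50), -1))), Add(t, -1321)) = Mul(Add(Mul(-4, Add(3, -4)), Mul(-1777, Pow(Add(-11, 50), -1))), Add(31752, -1321)) = Mul(Add(Mul(-4, -1), Mul(-1777, Pow(39, -1))), 30431) = Mul(Add(4, Mul(-1777, Rational(1, 39))), 30431) = Mul(Add(4, Rational(-1777, 39)), 30431) = Mul(Rational(-1621, 39), 30431) = Rational(-49328651, 39)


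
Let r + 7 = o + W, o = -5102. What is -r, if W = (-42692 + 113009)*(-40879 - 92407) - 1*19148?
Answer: 9372295919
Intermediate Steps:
W = -9372290810 (W = 70317*(-133286) - 19148 = -9372271662 - 19148 = -9372290810)
r = -9372295919 (r = -7 + (-5102 - 9372290810) = -7 - 9372295912 = -9372295919)
-r = -1*(-9372295919) = 9372295919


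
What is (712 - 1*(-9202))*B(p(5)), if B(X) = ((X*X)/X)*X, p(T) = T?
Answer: 247850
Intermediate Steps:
B(X) = X**2 (B(X) = (X**2/X)*X = X*X = X**2)
(712 - 1*(-9202))*B(p(5)) = (712 - 1*(-9202))*5**2 = (712 + 9202)*25 = 9914*25 = 247850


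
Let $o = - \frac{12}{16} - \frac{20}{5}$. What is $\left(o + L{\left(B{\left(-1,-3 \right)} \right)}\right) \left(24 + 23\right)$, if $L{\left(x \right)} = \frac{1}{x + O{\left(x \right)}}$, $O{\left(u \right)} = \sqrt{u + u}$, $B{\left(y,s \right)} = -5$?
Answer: $- \frac{6439}{28} - \frac{47 i \sqrt{10}}{35} \approx -229.96 - 4.2465 i$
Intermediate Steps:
$o = - \frac{19}{4}$ ($o = \left(-12\right) \frac{1}{16} - 4 = - \frac{3}{4} - 4 = - \frac{19}{4} \approx -4.75$)
$O{\left(u \right)} = \sqrt{2} \sqrt{u}$ ($O{\left(u \right)} = \sqrt{2 u} = \sqrt{2} \sqrt{u}$)
$L{\left(x \right)} = \frac{1}{x + \sqrt{2} \sqrt{x}}$
$\left(o + L{\left(B{\left(-1,-3 \right)} \right)}\right) \left(24 + 23\right) = \left(- \frac{19}{4} + \frac{1}{-5 + \sqrt{2} \sqrt{-5}}\right) \left(24 + 23\right) = \left(- \frac{19}{4} + \frac{1}{-5 + \sqrt{2} i \sqrt{5}}\right) 47 = \left(- \frac{19}{4} + \frac{1}{-5 + i \sqrt{10}}\right) 47 = - \frac{893}{4} + \frac{47}{-5 + i \sqrt{10}}$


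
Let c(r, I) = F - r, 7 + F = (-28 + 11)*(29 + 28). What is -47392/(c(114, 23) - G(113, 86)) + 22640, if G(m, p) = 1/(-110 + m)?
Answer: 74197616/3271 ≈ 22683.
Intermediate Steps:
F = -976 (F = -7 + (-28 + 11)*(29 + 28) = -7 - 17*57 = -7 - 969 = -976)
c(r, I) = -976 - r
-47392/(c(114, 23) - G(113, 86)) + 22640 = -47392/((-976 - 1*114) - 1/(-110 + 113)) + 22640 = -47392/((-976 - 114) - 1/3) + 22640 = -47392/(-1090 - 1*1/3) + 22640 = -47392/(-1090 - 1/3) + 22640 = -47392/(-3271/3) + 22640 = -47392*(-3/3271) + 22640 = 142176/3271 + 22640 = 74197616/3271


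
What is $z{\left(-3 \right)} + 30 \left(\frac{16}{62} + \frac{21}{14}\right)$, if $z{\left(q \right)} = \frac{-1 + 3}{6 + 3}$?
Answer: $\frac{14777}{279} \approx 52.964$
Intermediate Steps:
$z{\left(q \right)} = \frac{2}{9}$
$z{\left(-3 \right)} + 30 \left(\frac{16}{62} + \frac{21}{14}\right) = \frac{2}{9} + 30 \left(\frac{16}{62} + \frac{21}{14}\right) = \frac{2}{9} + 30 \left(16 \cdot \frac{1}{62} + 21 \cdot \frac{1}{14}\right) = \frac{2}{9} + 30 \left(\frac{8}{31} + \frac{3}{2}\right) = \frac{2}{9} + 30 \cdot \frac{109}{62} = \frac{2}{9} + \frac{1635}{31} = \frac{14777}{279}$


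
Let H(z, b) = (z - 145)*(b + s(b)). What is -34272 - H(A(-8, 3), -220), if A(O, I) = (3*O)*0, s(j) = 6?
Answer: -65302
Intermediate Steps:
A(O, I) = 0
H(z, b) = (-145 + z)*(6 + b) (H(z, b) = (z - 145)*(b + 6) = (-145 + z)*(6 + b))
-34272 - H(A(-8, 3), -220) = -34272 - (-870 - 145*(-220) + 6*0 - 220*0) = -34272 - (-870 + 31900 + 0 + 0) = -34272 - 1*31030 = -34272 - 31030 = -65302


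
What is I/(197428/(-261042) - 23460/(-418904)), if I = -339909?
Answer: 4646196489895614/9572416699 ≈ 4.8537e+5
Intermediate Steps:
I/(197428/(-261042) - 23460/(-418904)) = -339909/(197428/(-261042) - 23460/(-418904)) = -339909/(197428*(-1/261042) - 23460*(-1/418904)) = -339909/(-98714/130521 + 5865/104726) = -339909/(-9572416699/13668942246) = -339909*(-13668942246/9572416699) = 4646196489895614/9572416699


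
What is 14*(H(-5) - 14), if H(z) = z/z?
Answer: -182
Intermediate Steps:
H(z) = 1
14*(H(-5) - 14) = 14*(1 - 14) = 14*(-13) = -182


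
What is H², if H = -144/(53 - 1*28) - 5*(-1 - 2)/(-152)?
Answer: 495641169/14440000 ≈ 34.324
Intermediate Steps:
H = -22263/3800 (H = -144/(53 - 28) - 5*(-3)*(-1/152) = -144/25 + 15*(-1/152) = -144*1/25 - 15/152 = -144/25 - 15/152 = -22263/3800 ≈ -5.8587)
H² = (-22263/3800)² = 495641169/14440000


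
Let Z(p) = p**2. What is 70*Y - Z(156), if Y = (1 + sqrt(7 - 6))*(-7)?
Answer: -25316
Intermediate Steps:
Y = -14 (Y = (1 + sqrt(1))*(-7) = (1 + 1)*(-7) = 2*(-7) = -14)
70*Y - Z(156) = 70*(-14) - 1*156**2 = -980 - 1*24336 = -980 - 24336 = -25316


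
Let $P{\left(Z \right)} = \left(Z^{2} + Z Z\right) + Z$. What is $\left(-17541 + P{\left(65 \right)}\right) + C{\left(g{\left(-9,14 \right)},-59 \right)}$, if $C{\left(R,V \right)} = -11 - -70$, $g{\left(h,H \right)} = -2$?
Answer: $-8967$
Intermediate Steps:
$C{\left(R,V \right)} = 59$ ($C{\left(R,V \right)} = -11 + 70 = 59$)
$P{\left(Z \right)} = Z + 2 Z^{2}$ ($P{\left(Z \right)} = \left(Z^{2} + Z^{2}\right) + Z = 2 Z^{2} + Z = Z + 2 Z^{2}$)
$\left(-17541 + P{\left(65 \right)}\right) + C{\left(g{\left(-9,14 \right)},-59 \right)} = \left(-17541 + 65 \left(1 + 2 \cdot 65\right)\right) + 59 = \left(-17541 + 65 \left(1 + 130\right)\right) + 59 = \left(-17541 + 65 \cdot 131\right) + 59 = \left(-17541 + 8515\right) + 59 = -9026 + 59 = -8967$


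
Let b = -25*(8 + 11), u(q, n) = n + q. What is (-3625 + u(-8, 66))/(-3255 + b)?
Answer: 3567/3730 ≈ 0.95630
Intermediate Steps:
b = -475 (b = -25*19 = -475)
(-3625 + u(-8, 66))/(-3255 + b) = (-3625 + (66 - 8))/(-3255 - 475) = (-3625 + 58)/(-3730) = -3567*(-1/3730) = 3567/3730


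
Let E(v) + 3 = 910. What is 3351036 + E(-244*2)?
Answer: 3351943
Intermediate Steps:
E(v) = 907 (E(v) = -3 + 910 = 907)
3351036 + E(-244*2) = 3351036 + 907 = 3351943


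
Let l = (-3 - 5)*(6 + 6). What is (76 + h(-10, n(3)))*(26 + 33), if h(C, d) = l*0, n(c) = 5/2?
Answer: 4484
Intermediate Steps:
l = -96 (l = -8*12 = -96)
n(c) = 5/2 (n(c) = 5*(½) = 5/2)
h(C, d) = 0 (h(C, d) = -96*0 = 0)
(76 + h(-10, n(3)))*(26 + 33) = (76 + 0)*(26 + 33) = 76*59 = 4484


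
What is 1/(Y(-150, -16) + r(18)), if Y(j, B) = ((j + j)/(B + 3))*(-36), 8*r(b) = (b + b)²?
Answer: -13/8694 ≈ -0.0014953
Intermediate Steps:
r(b) = b²/2 (r(b) = (b + b)²/8 = (2*b)²/8 = (4*b²)/8 = b²/2)
Y(j, B) = -72*j/(3 + B) (Y(j, B) = ((2*j)/(3 + B))*(-36) = (2*j/(3 + B))*(-36) = -72*j/(3 + B))
1/(Y(-150, -16) + r(18)) = 1/(-72*(-150)/(3 - 16) + (½)*18²) = 1/(-72*(-150)/(-13) + (½)*324) = 1/(-72*(-150)*(-1/13) + 162) = 1/(-10800/13 + 162) = 1/(-8694/13) = -13/8694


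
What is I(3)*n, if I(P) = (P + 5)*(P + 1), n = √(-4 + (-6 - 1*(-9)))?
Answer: 32*I ≈ 32.0*I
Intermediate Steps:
n = I (n = √(-4 + (-6 + 9)) = √(-4 + 3) = √(-1) = I ≈ 1.0*I)
I(P) = (1 + P)*(5 + P) (I(P) = (5 + P)*(1 + P) = (1 + P)*(5 + P))
I(3)*n = (5 + 3² + 6*3)*I = (5 + 9 + 18)*I = 32*I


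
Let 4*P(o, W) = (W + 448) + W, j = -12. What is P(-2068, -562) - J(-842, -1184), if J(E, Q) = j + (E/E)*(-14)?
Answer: -143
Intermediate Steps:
J(E, Q) = -26 (J(E, Q) = -12 + (E/E)*(-14) = -12 + 1*(-14) = -12 - 14 = -26)
P(o, W) = 112 + W/2 (P(o, W) = ((W + 448) + W)/4 = ((448 + W) + W)/4 = (448 + 2*W)/4 = 112 + W/2)
P(-2068, -562) - J(-842, -1184) = (112 + (1/2)*(-562)) - 1*(-26) = (112 - 281) + 26 = -169 + 26 = -143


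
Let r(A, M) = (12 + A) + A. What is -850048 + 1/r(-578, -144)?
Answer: -972454913/1144 ≈ -8.5005e+5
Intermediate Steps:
r(A, M) = 12 + 2*A
-850048 + 1/r(-578, -144) = -850048 + 1/(12 + 2*(-578)) = -850048 + 1/(12 - 1156) = -850048 + 1/(-1144) = -850048 - 1/1144 = -972454913/1144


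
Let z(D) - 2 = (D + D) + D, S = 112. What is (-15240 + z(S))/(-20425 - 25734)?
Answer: 14902/46159 ≈ 0.32284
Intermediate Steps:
z(D) = 2 + 3*D (z(D) = 2 + ((D + D) + D) = 2 + (2*D + D) = 2 + 3*D)
(-15240 + z(S))/(-20425 - 25734) = (-15240 + (2 + 3*112))/(-20425 - 25734) = (-15240 + (2 + 336))/(-46159) = (-15240 + 338)*(-1/46159) = -14902*(-1/46159) = 14902/46159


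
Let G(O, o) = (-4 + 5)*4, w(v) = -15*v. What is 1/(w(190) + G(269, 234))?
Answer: -1/2846 ≈ -0.00035137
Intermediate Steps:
G(O, o) = 4 (G(O, o) = 1*4 = 4)
1/(w(190) + G(269, 234)) = 1/(-15*190 + 4) = 1/(-2850 + 4) = 1/(-2846) = -1/2846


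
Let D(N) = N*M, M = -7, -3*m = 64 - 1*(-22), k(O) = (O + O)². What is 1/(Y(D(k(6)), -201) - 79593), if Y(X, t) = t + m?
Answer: -3/239468 ≈ -1.2528e-5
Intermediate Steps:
k(O) = 4*O² (k(O) = (2*O)² = 4*O²)
m = -86/3 (m = -(64 - 1*(-22))/3 = -(64 + 22)/3 = -⅓*86 = -86/3 ≈ -28.667)
D(N) = -7*N (D(N) = N*(-7) = -7*N)
Y(X, t) = -86/3 + t (Y(X, t) = t - 86/3 = -86/3 + t)
1/(Y(D(k(6)), -201) - 79593) = 1/((-86/3 - 201) - 79593) = 1/(-689/3 - 79593) = 1/(-239468/3) = -3/239468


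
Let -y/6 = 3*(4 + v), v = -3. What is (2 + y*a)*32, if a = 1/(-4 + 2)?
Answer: 352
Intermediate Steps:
a = -1/2 (a = 1/(-2) = -1/2 ≈ -0.50000)
y = -18 (y = -18*(4 - 3) = -18 ≈ -18.000)
(2 + y*a)*32 = (2 - 18*(-1/2))*32 = (2 + 9)*32 = 11*32 = 352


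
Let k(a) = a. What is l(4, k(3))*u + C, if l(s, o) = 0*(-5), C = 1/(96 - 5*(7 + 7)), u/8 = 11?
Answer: 1/26 ≈ 0.038462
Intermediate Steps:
u = 88 (u = 8*11 = 88)
C = 1/26 (C = 1/(96 - 5*14) = 1/(96 - 70) = 1/26 ≈ 0.038462)
l(s, o) = 0
l(4, k(3))*u + C = 0*88 + 1/26 = 0 + 1/26 = 1/26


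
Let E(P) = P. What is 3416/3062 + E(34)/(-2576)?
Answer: 2173877/1971928 ≈ 1.1024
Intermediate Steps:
3416/3062 + E(34)/(-2576) = 3416/3062 + 34/(-2576) = 3416*(1/3062) + 34*(-1/2576) = 1708/1531 - 17/1288 = 2173877/1971928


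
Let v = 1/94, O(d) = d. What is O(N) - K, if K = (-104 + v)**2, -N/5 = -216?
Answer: -86007745/8836 ≈ -9733.8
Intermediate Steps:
N = 1080 (N = -5*(-216) = 1080)
v = 1/94 ≈ 0.010638
K = 95550625/8836 (K = (-104 + 1/94)**2 = (-9775/94)**2 = 95550625/8836 ≈ 10814.)
O(N) - K = 1080 - 1*95550625/8836 = 1080 - 95550625/8836 = -86007745/8836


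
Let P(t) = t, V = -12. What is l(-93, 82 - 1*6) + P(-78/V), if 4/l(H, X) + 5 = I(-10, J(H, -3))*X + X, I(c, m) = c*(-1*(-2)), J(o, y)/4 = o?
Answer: 18829/2898 ≈ 6.4972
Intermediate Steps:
J(o, y) = 4*o
I(c, m) = 2*c (I(c, m) = c*2 = 2*c)
l(H, X) = 4/(-5 - 19*X) (l(H, X) = 4/(-5 + ((2*(-10))*X + X)) = 4/(-5 + (-20*X + X)) = 4/(-5 - 19*X))
l(-93, 82 - 1*6) + P(-78/V) = -4/(5 + 19*(82 - 1*6)) - 78/(-12) = -4/(5 + 19*(82 - 6)) - 78*(-1/12) = -4/(5 + 19*76) + 13/2 = -4/(5 + 1444) + 13/2 = -4/1449 + 13/2 = 18829/2898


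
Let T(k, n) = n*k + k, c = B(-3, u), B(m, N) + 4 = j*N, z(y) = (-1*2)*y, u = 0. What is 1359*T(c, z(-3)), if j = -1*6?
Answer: -38052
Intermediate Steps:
j = -6
z(y) = -2*y
B(m, N) = -4 - 6*N
c = -4 (c = -4 - 6*0 = -4 + 0 = -4)
T(k, n) = k + k*n (T(k, n) = k*n + k = k + k*n)
1359*T(c, z(-3)) = 1359*(-4*(1 - 2*(-3))) = 1359*(-4*(1 + 6)) = 1359*(-4*7) = 1359*(-28) = -38052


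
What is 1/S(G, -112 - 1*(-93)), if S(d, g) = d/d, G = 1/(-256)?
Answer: 1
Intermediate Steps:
G = -1/256 ≈ -0.0039063
S(d, g) = 1
1/S(G, -112 - 1*(-93)) = 1/1 = 1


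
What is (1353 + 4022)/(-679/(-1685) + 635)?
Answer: 9056875/1070654 ≈ 8.4592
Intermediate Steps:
(1353 + 4022)/(-679/(-1685) + 635) = 5375/(-679*(-1/1685) + 635) = 5375/(679/1685 + 635) = 5375/(1070654/1685) = 5375*(1685/1070654) = 9056875/1070654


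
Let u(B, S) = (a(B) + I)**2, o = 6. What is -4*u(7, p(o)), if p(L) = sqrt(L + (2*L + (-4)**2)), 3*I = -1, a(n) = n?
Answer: -1600/9 ≈ -177.78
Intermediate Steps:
I = -1/3 (I = (1/3)*(-1) = -1/3 ≈ -0.33333)
p(L) = sqrt(16 + 3*L) (p(L) = sqrt(L + (2*L + 16)) = sqrt(L + (16 + 2*L)) = sqrt(16 + 3*L))
u(B, S) = (-1/3 + B)**2 (u(B, S) = (B - 1/3)**2 = (-1/3 + B)**2)
-4*u(7, p(o)) = -4*(-1 + 3*7)**2/9 = -4*(-1 + 21)**2/9 = -4*20**2/9 = -4*400/9 = -1600/9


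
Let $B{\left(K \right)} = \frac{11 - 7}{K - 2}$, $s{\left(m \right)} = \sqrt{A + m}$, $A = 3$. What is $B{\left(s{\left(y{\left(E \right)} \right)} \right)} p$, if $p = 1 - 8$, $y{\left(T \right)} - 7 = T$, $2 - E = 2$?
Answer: $- \frac{28}{3} - \frac{14 \sqrt{10}}{3} \approx -24.091$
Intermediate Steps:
$E = 0$ ($E = 2 - 2 = 0$)
$y{\left(T \right)} = 7 + T$
$s{\left(m \right)} = \sqrt{3 + m}$
$B{\left(K \right)} = \frac{4}{-2 + K}$
$p = -7$
$B{\left(s{\left(y{\left(E \right)} \right)} \right)} p = \frac{4}{-2 + \sqrt{3 + \left(7 + 0\right)}} \left(-7\right) = \frac{4}{-2 + \sqrt{3 + 7}} \left(-7\right) = \frac{4}{-2 + \sqrt{10}} \left(-7\right) = - \frac{28}{-2 + \sqrt{10}}$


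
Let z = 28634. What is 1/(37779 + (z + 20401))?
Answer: 1/86814 ≈ 1.1519e-5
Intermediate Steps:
1/(37779 + (z + 20401)) = 1/(37779 + (28634 + 20401)) = 1/(37779 + 49035) = 1/86814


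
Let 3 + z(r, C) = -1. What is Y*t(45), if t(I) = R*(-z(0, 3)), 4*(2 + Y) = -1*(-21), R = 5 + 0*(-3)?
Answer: 65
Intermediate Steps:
R = 5 (R = 5 + 0 = 5)
Y = 13/4 (Y = -2 + (-1*(-21))/4 = -2 + (¼)*21 = -2 + 21/4 = 13/4 ≈ 3.2500)
z(r, C) = -4 (z(r, C) = -3 - 1 = -4)
t(I) = 20 (t(I) = 5*(-1*(-4)) = 5*4 = 20)
Y*t(45) = (13/4)*20 = 65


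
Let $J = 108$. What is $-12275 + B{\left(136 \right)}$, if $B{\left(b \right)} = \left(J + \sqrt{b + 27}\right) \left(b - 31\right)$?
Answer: $-935 + 105 \sqrt{163} \approx 405.55$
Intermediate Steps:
$B{\left(b \right)} = \left(-31 + b\right) \left(108 + \sqrt{27 + b}\right)$ ($B{\left(b \right)} = \left(108 + \sqrt{b + 27}\right) \left(b - 31\right) = \left(108 + \sqrt{27 + b}\right) \left(-31 + b\right) = \left(-31 + b\right) \left(108 + \sqrt{27 + b}\right)$)
$-12275 + B{\left(136 \right)} = -12275 + \left(-3348 - 31 \sqrt{27 + 136} + 108 \cdot 136 + 136 \sqrt{27 + 136}\right) = -12275 + \left(-3348 - 31 \sqrt{163} + 14688 + 136 \sqrt{163}\right) = -12275 + \left(11340 + 105 \sqrt{163}\right) = -935 + 105 \sqrt{163}$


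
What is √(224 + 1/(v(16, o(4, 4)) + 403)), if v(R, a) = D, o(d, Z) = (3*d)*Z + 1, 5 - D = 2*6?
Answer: √975755/66 ≈ 14.967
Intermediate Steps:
D = -7 (D = 5 - 2*6 = 5 - 1*12 = 5 - 12 = -7)
o(d, Z) = 1 + 3*Z*d (o(d, Z) = 3*Z*d + 1 = 1 + 3*Z*d)
v(R, a) = -7
√(224 + 1/(v(16, o(4, 4)) + 403)) = √(224 + 1/(-7 + 403)) = √(224 + 1/396) = √(88705/396) = √975755/66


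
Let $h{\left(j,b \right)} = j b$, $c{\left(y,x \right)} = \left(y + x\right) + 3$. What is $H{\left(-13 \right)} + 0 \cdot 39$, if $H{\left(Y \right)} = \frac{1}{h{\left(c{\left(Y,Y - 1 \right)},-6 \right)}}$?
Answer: $\frac{1}{144} \approx 0.0069444$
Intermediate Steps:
$c{\left(y,x \right)} = 3 + x + y$ ($c{\left(y,x \right)} = \left(x + y\right) + 3 = 3 + x + y$)
$h{\left(j,b \right)} = b j$
$H{\left(Y \right)} = \frac{1}{-12 - 12 Y}$ ($H{\left(Y \right)} = \frac{1}{\left(-6\right) \left(3 + \left(Y - 1\right) + Y\right)} = \frac{1}{\left(-6\right) \left(3 + \left(-1 + Y\right) + Y\right)} = \frac{1}{\left(-6\right) \left(2 + 2 Y\right)} = \frac{1}{-12 - 12 Y}$)
$H{\left(-13 \right)} + 0 \cdot 39 = \frac{1}{12 \left(-1 - -13\right)} + 0 \cdot 39 = \frac{1}{12 \left(-1 + 13\right)} + 0 = \frac{1}{12 \cdot 12} + 0 = \frac{1}{12} \cdot \frac{1}{12} + 0 = \frac{1}{144} + 0 = \frac{1}{144}$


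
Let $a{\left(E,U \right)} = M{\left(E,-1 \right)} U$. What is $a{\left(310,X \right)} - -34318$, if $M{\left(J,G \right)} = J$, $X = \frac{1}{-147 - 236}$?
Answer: $\frac{13143484}{383} \approx 34317.0$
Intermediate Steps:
$X = - \frac{1}{383}$ ($X = \frac{1}{-383} = - \frac{1}{383} \approx -0.002611$)
$a{\left(E,U \right)} = E U$
$a{\left(310,X \right)} - -34318 = 310 \left(- \frac{1}{383}\right) - -34318 = - \frac{310}{383} + 34318 = \frac{13143484}{383}$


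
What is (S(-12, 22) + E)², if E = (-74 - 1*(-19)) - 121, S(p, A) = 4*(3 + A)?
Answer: 5776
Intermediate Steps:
S(p, A) = 12 + 4*A
E = -176 (E = (-74 + 19) - 121 = -55 - 121 = -176)
(S(-12, 22) + E)² = ((12 + 4*22) - 176)² = ((12 + 88) - 176)² = (100 - 176)² = (-76)² = 5776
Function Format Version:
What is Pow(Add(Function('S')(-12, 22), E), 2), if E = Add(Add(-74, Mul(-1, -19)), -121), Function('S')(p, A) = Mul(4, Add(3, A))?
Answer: 5776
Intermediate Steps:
Function('S')(p, A) = Add(12, Mul(4, A))
E = -176 (E = Add(Add(-74, 19), -121) = Add(-55, -121) = -176)
Pow(Add(Function('S')(-12, 22), E), 2) = Pow(Add(Add(12, Mul(4, 22)), -176), 2) = Pow(Add(Add(12, 88), -176), 2) = Pow(Add(100, -176), 2) = Pow(-76, 2) = 5776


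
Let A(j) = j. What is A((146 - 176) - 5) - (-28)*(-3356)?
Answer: -94003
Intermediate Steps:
A((146 - 176) - 5) - (-28)*(-3356) = ((146 - 176) - 5) - (-28)*(-3356) = (-30 - 5) - 1*93968 = -35 - 93968 = -94003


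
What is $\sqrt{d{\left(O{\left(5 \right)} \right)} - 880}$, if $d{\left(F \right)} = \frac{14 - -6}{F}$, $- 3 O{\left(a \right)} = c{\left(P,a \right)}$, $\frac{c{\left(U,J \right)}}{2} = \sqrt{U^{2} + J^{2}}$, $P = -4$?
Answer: $\frac{\sqrt{-1479280 - 1230 \sqrt{41}}}{41} \approx 29.744 i$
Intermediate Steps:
$c{\left(U,J \right)} = 2 \sqrt{J^{2} + U^{2}}$ ($c{\left(U,J \right)} = 2 \sqrt{U^{2} + J^{2}} = 2 \sqrt{J^{2} + U^{2}}$)
$O{\left(a \right)} = - \frac{2 \sqrt{16 + a^{2}}}{3}$ ($O{\left(a \right)} = - \frac{2 \sqrt{a^{2} + \left(-4\right)^{2}}}{3} = - \frac{2 \sqrt{a^{2} + 16}}{3} = - \frac{2 \sqrt{16 + a^{2}}}{3}$)
$d{\left(F \right)} = \frac{20}{F}$ ($d{\left(F \right)} = \frac{14 + 6}{F} = \frac{20}{F}$)
$\sqrt{d{\left(O{\left(5 \right)} \right)} - 880} = \sqrt{\frac{20}{\left(- \frac{2}{3}\right) \sqrt{16 + 5^{2}}} - 880} = \sqrt{\frac{20}{\left(- \frac{2}{3}\right) \sqrt{16 + 25}} - 880} = \sqrt{\frac{20}{\left(- \frac{2}{3}\right) \sqrt{41}} - 880} = \sqrt{20 \left(- \frac{3 \sqrt{41}}{82}\right) - 880} = \sqrt{- \frac{30 \sqrt{41}}{41} - 880} = \sqrt{-880 - \frac{30 \sqrt{41}}{41}}$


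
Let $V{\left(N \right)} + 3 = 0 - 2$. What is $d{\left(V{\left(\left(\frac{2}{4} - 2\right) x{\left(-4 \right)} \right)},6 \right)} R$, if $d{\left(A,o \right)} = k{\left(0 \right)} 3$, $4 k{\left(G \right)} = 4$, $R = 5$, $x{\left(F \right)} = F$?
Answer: $15$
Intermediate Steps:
$k{\left(G \right)} = 1$ ($k{\left(G \right)} = \frac{1}{4} \cdot 4 = 1$)
$V{\left(N \right)} = -5$ ($V{\left(N \right)} = -3 + \left(0 - 2\right) = -3 - 2 = -5$)
$d{\left(A,o \right)} = 3$ ($d{\left(A,o \right)} = 1 \cdot 3 = 3$)
$d{\left(V{\left(\left(\frac{2}{4} - 2\right) x{\left(-4 \right)} \right)},6 \right)} R = 3 \cdot 5 = 15$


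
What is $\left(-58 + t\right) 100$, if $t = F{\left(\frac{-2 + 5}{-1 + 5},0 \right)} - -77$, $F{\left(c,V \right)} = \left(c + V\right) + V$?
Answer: $1975$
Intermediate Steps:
$F{\left(c,V \right)} = c + 2 V$ ($F{\left(c,V \right)} = \left(V + c\right) + V = c + 2 V$)
$t = \frac{311}{4}$ ($t = \left(\frac{-2 + 5}{-1 + 5} + 2 \cdot 0\right) - -77 = \left(\frac{3}{4} + 0\right) + 77 = \frac{3}{4} + 77 = \frac{311}{4} \approx 77.75$)
$\left(-58 + t\right) 100 = \left(-58 + \frac{311}{4}\right) 100 = \frac{79}{4} \cdot 100 = 1975$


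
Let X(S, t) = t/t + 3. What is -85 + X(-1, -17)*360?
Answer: 1355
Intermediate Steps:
X(S, t) = 4 (X(S, t) = 1 + 3 = 4)
-85 + X(-1, -17)*360 = -85 + 4*360 = -85 + 1440 = 1355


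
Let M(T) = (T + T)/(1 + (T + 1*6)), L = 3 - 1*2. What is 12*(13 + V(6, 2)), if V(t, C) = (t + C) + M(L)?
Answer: 255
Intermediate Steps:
L = 1 (L = 3 - 2 = 1)
M(T) = 2*T/(7 + T) (M(T) = (2*T)/(1 + (T + 6)) = (2*T)/(1 + (6 + T)) = (2*T)/(7 + T) = 2*T/(7 + T))
V(t, C) = ¼ + C + t (V(t, C) = (t + C) + 2*1/(7 + 1) = (C + t) + 2*1/8 = (C + t) + 2*1*(⅛) = (C + t) + ¼ = ¼ + C + t)
12*(13 + V(6, 2)) = 12*(13 + (¼ + 2 + 6)) = 12*(13 + 33/4) = 12*(85/4) = 255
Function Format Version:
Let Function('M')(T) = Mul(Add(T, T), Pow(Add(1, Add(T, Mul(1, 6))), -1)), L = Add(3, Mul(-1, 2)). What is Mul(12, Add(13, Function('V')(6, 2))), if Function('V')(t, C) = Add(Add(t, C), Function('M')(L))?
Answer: 255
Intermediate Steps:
L = 1 (L = Add(3, -2) = 1)
Function('M')(T) = Mul(2, T, Pow(Add(7, T), -1)) (Function('M')(T) = Mul(Mul(2, T), Pow(Add(1, Add(T, 6)), -1)) = Mul(Mul(2, T), Pow(Add(1, Add(6, T)), -1)) = Mul(Mul(2, T), Pow(Add(7, T), -1)) = Mul(2, T, Pow(Add(7, T), -1)))
Function('V')(t, C) = Add(Rational(1, 4), C, t) (Function('V')(t, C) = Add(Add(t, C), Mul(2, 1, Pow(Add(7, 1), -1))) = Add(Add(C, t), Mul(2, 1, Pow(8, -1))) = Add(Add(C, t), Mul(2, 1, Rational(1, 8))) = Add(Add(C, t), Rational(1, 4)) = Add(Rational(1, 4), C, t))
Mul(12, Add(13, Function('V')(6, 2))) = Mul(12, Add(13, Add(Rational(1, 4), 2, 6))) = Mul(12, Add(13, Rational(33, 4))) = Mul(12, Rational(85, 4)) = 255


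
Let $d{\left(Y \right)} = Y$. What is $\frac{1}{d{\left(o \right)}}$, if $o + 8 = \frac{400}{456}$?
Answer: $- \frac{57}{406} \approx -0.14039$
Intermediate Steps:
$o = - \frac{406}{57}$ ($o = -8 + \frac{400}{456} = -8 + 400 \cdot \frac{1}{456} = -8 + \frac{50}{57} = - \frac{406}{57} \approx -7.1228$)
$\frac{1}{d{\left(o \right)}} = \frac{1}{- \frac{406}{57}} = - \frac{57}{406}$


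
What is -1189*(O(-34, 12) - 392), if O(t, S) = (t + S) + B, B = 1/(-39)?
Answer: 19198783/39 ≈ 4.9228e+5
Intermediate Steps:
B = -1/39 ≈ -0.025641
O(t, S) = -1/39 + S + t (O(t, S) = (t + S) - 1/39 = (S + t) - 1/39 = -1/39 + S + t)
-1189*(O(-34, 12) - 392) = -1189*((-1/39 + 12 - 34) - 392) = -1189*(-859/39 - 392) = -1189*(-16147/39) = 19198783/39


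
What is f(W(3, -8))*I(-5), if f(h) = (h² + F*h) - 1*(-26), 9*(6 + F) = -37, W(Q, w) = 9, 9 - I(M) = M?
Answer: 224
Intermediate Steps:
I(M) = 9 - M
F = -91/9 (F = -6 + (⅑)*(-37) = -6 - 37/9 = -91/9 ≈ -10.111)
f(h) = 26 + h² - 91*h/9 (f(h) = (h² - 91*h/9) - 1*(-26) = (h² - 91*h/9) + 26 = 26 + h² - 91*h/9)
f(W(3, -8))*I(-5) = (26 + 9² - 91/9*9)*(9 - 1*(-5)) = (26 + 81 - 91)*(9 + 5) = 16*14 = 224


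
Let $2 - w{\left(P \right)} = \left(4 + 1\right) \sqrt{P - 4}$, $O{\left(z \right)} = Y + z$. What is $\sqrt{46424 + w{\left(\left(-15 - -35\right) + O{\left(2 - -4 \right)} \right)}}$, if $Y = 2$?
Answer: $\sqrt{46426 - 10 \sqrt{6}} \approx 215.41$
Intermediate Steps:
$O{\left(z \right)} = 2 + z$
$w{\left(P \right)} = 2 - 5 \sqrt{-4 + P}$ ($w{\left(P \right)} = 2 - \left(4 + 1\right) \sqrt{P - 4} = 2 - 5 \sqrt{-4 + P}$)
$\sqrt{46424 + w{\left(\left(-15 - -35\right) + O{\left(2 - -4 \right)} \right)}} = \sqrt{46424 + \left(2 - 5 \sqrt{-4 + \left(\left(-15 - -35\right) + \left(2 + \left(2 - -4\right)\right)\right)}\right)} = \sqrt{46424 + \left(2 - 5 \sqrt{-4 + \left(\left(-15 + 35\right) + \left(2 + \left(2 + 4\right)\right)\right)}\right)} = \sqrt{46424 + \left(2 - 5 \sqrt{-4 + \left(20 + \left(2 + 6\right)\right)}\right)} = \sqrt{46424 + \left(2 - 5 \sqrt{-4 + \left(20 + 8\right)}\right)} = \sqrt{46424 + \left(2 - 5 \sqrt{-4 + 28}\right)} = \sqrt{46424 + \left(2 - 5 \sqrt{24}\right)} = \sqrt{46424 + \left(2 - 5 \cdot 2 \sqrt{6}\right)} = \sqrt{46424 + \left(2 - 10 \sqrt{6}\right)} = \sqrt{46426 - 10 \sqrt{6}}$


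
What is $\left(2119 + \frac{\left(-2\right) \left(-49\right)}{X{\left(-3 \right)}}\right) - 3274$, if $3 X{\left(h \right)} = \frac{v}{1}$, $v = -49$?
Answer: $-1161$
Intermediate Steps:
$X{\left(h \right)} = - \frac{49}{3}$ ($X{\left(h \right)} = \frac{\left(-49\right) 1^{-1}}{3} = \frac{\left(-49\right) 1}{3} = \frac{1}{3} \left(-49\right) = - \frac{49}{3}$)
$\left(2119 + \frac{\left(-2\right) \left(-49\right)}{X{\left(-3 \right)}}\right) - 3274 = \left(2119 + \frac{\left(-2\right) \left(-49\right)}{- \frac{49}{3}}\right) - 3274 = \left(2119 + 98 \left(- \frac{3}{49}\right)\right) - 3274 = \left(2119 - 6\right) - 3274 = 2113 - 3274 = -1161$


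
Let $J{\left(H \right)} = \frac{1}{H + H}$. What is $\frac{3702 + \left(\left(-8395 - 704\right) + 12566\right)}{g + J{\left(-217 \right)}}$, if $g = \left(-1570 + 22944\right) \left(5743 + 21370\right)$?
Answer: $\frac{3111346}{251508755707} \approx 1.2371 \cdot 10^{-5}$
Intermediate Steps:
$J{\left(H \right)} = \frac{1}{2 H}$
$g = 579513262$ ($g = 21374 \cdot 27113 = 579513262$)
$\frac{3702 + \left(\left(-8395 - 704\right) + 12566\right)}{g + J{\left(-217 \right)}} = \frac{3702 + \left(\left(-8395 - 704\right) + 12566\right)}{579513262 + \frac{1}{2 \left(-217\right)}} = \frac{3702 + \left(\left(-8395 - 704\right) + 12566\right)}{579513262 + \frac{1}{2} \left(- \frac{1}{217}\right)} = \frac{3702 + \left(-9099 + 12566\right)}{579513262 - \frac{1}{434}} = \frac{3702 + 3467}{\frac{251508755707}{434}} = 7169 \cdot \frac{434}{251508755707} = \frac{3111346}{251508755707}$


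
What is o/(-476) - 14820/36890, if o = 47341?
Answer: -1473499/14756 ≈ -99.858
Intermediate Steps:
o/(-476) - 14820/36890 = 47341/(-476) - 14820/36890 = 47341*(-1/476) - 14820*1/36890 = -6763/68 - 1482/3689 = -1473499/14756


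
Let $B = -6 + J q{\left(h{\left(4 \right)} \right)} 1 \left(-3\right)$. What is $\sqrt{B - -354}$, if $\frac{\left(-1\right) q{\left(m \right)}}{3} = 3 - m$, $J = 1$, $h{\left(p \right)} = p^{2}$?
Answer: $\sqrt{231} \approx 15.199$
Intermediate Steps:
$q{\left(m \right)} = -9 + 3 m$ ($q{\left(m \right)} = - 3 \left(3 - m\right) = -9 + 3 m$)
$B = -123$ ($B = -6 + 1 \left(-9 + 3 \cdot 4^{2}\right) 1 \left(-3\right) = -6 + 1 \left(-9 + 3 \cdot 16\right) 1 \left(-3\right) = -6 + 1 \left(-9 + 48\right) 1 \left(-3\right) = -6 + 1 \cdot 39 \cdot 1 \left(-3\right) = -6 + 39 \cdot 1 \left(-3\right) = -6 + 39 \left(-3\right) = -6 - 117 = -123$)
$\sqrt{B - -354} = \sqrt{-123 - -354} = \sqrt{-123 + 354} = \sqrt{231}$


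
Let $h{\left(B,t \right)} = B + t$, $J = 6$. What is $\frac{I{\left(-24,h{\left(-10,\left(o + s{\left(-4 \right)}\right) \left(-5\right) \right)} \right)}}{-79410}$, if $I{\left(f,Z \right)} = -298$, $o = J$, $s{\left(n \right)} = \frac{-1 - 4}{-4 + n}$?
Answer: $\frac{149}{39705} \approx 0.0037527$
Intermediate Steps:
$s{\left(n \right)} = - \frac{5}{-4 + n}$
$o = 6$
$\frac{I{\left(-24,h{\left(-10,\left(o + s{\left(-4 \right)}\right) \left(-5\right) \right)} \right)}}{-79410} = - \frac{298}{-79410} = \left(-298\right) \left(- \frac{1}{79410}\right) = \frac{149}{39705}$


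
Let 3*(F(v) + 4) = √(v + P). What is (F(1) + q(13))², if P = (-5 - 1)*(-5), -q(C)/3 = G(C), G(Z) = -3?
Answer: (15 + √31)²/9 ≈ 47.004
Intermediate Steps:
q(C) = 9 (q(C) = -3*(-3) = 9)
P = 30 (P = -6*(-5) = 30)
F(v) = -4 + √(30 + v)/3 (F(v) = -4 + √(v + 30)/3 = -4 + √(30 + v)/3)
(F(1) + q(13))² = ((-4 + √(30 + 1)/3) + 9)² = ((-4 + √31/3) + 9)² = (5 + √31/3)²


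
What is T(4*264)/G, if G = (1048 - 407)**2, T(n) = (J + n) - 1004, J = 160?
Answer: 212/410881 ≈ 0.00051596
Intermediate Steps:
T(n) = -844 + n (T(n) = (160 + n) - 1004 = -844 + n)
G = 410881 (G = 641**2 = 410881)
T(4*264)/G = (-844 + 4*264)/410881 = (-844 + 1056)*(1/410881) = 212*(1/410881) = 212/410881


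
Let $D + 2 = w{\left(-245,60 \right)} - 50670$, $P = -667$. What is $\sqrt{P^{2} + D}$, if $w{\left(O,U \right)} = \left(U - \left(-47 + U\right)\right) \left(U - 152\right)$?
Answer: $7 \sqrt{7957} \approx 624.41$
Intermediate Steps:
$w{\left(O,U \right)} = -7144 + 47 U$ ($w{\left(O,U \right)} = 47 \left(-152 + U\right) = -7144 + 47 U$)
$D = -54996$ ($D = -2 + \left(\left(-7144 + 47 \cdot 60\right) - 50670\right) = -2 + \left(\left(-7144 + 2820\right) - 50670\right) = -2 - 54994 = -54996$)
$\sqrt{P^{2} + D} = \sqrt{\left(-667\right)^{2} - 54996} = \sqrt{444889 - 54996} = \sqrt{389893} = 7 \sqrt{7957}$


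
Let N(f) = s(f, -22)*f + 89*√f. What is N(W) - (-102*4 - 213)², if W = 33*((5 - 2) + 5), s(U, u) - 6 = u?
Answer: -389865 + 178*√66 ≈ -3.8842e+5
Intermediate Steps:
s(U, u) = 6 + u
W = 264 (W = 33*(3 + 5) = 33*8 = 264)
N(f) = -16*f + 89*√f (N(f) = (6 - 22)*f + 89*√f = -16*f + 89*√f)
N(W) - (-102*4 - 213)² = (-16*264 + 89*√264) - (-102*4 - 213)² = (-4224 + 89*(2*√66)) - (-408 - 213)² = (-4224 + 178*√66) - 1*(-621)² = (-4224 + 178*√66) - 1*385641 = (-4224 + 178*√66) - 385641 = -389865 + 178*√66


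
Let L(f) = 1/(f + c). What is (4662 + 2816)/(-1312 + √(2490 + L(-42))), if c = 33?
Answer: -88300224/15469687 - 22434*√22409/15469687 ≈ -5.9250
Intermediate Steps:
L(f) = 1/(33 + f) (L(f) = 1/(f + 33) = 1/(33 + f))
(4662 + 2816)/(-1312 + √(2490 + L(-42))) = (4662 + 2816)/(-1312 + √(2490 + 1/(33 - 42))) = 7478/(-1312 + √(2490 + 1/(-9))) = 7478/(-1312 + √(2490 - ⅑)) = 7478/(-1312 + √(22409/9)) = 7478/(-1312 + √22409/3)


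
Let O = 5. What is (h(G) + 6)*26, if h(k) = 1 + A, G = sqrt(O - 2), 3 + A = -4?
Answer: 0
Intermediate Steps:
A = -7 (A = -3 - 4 = -7)
G = sqrt(3) (G = sqrt(5 - 2) = sqrt(3) ≈ 1.7320)
h(k) = -6 (h(k) = 1 - 7 = -6)
(h(G) + 6)*26 = (-6 + 6)*26 = 0*26 = 0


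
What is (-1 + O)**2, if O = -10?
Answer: 121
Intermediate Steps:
(-1 + O)**2 = (-1 - 10)**2 = (-11)**2 = 121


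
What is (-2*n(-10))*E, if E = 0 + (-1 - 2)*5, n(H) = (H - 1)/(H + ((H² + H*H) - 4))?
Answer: -55/31 ≈ -1.7742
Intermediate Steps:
n(H) = (-1 + H)/(-4 + H + 2*H²) (n(H) = (-1 + H)/(H + ((H² + H²) - 4)) = (-1 + H)/(H + (2*H² - 4)) = (-1 + H)/(H + (-4 + 2*H²)) = (-1 + H)/(-4 + H + 2*H²))
E = -15 (E = 0 - 3*5 = 0 - 15 = -15)
(-2*n(-10))*E = -2*(-1 - 10)/(-4 - 10 + 2*(-10)²)*(-15) = -2*(-11)/(-4 - 10 + 2*100)*(-15) = -2*(-11)/(-4 - 10 + 200)*(-15) = -2*(-11)/186*(-15) = -(-11)/93*(-15) = -2*(-11/186)*(-15) = (11/93)*(-15) = -55/31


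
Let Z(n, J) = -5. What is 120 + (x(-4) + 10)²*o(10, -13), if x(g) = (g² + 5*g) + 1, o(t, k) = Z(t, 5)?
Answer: -125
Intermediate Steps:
o(t, k) = -5
x(g) = 1 + g² + 5*g
120 + (x(-4) + 10)²*o(10, -13) = 120 + ((1 + (-4)² + 5*(-4)) + 10)²*(-5) = 120 + ((1 + 16 - 20) + 10)²*(-5) = 120 + (-3 + 10)²*(-5) = 120 + 7²*(-5) = 120 + 49*(-5) = 120 - 245 = -125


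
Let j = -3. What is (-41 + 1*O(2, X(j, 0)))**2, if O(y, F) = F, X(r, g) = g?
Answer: 1681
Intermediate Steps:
(-41 + 1*O(2, X(j, 0)))**2 = (-41 + 1*0)**2 = (-41 + 0)**2 = (-41)**2 = 1681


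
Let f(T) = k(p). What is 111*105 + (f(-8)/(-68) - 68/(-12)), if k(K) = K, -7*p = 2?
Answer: 8325719/714 ≈ 11661.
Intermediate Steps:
p = -2/7 (p = -⅐*2 = -2/7 ≈ -0.28571)
f(T) = -2/7
111*105 + (f(-8)/(-68) - 68/(-12)) = 111*105 + (-2/7/(-68) - 68/(-12)) = 11655 + (-2/7*(-1/68) - 68*(-1/12)) = 11655 + (1/238 + 17/3) = 11655 + 4049/714 = 8325719/714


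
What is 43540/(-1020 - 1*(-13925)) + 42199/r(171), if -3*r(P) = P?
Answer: -5706277/7743 ≈ -736.96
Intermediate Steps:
r(P) = -P/3
43540/(-1020 - 1*(-13925)) + 42199/r(171) = 43540/(-1020 - 1*(-13925)) + 42199/((-⅓*171)) = 43540/(-1020 + 13925) + 42199/(-57) = 43540/12905 + 42199*(-1/57) = 43540*(1/12905) - 2221/3 = 8708/2581 - 2221/3 = -5706277/7743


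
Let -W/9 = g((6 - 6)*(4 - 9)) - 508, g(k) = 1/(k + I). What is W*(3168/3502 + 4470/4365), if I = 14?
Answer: 10482417543/1188929 ≈ 8816.7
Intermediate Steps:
g(k) = 1/(14 + k) (g(k) = 1/(k + 14) = 1/(14 + k))
W = 63999/14 (W = -9*(1/(14 + (6 - 6)*(4 - 9)) - 508) = -9*(1/(14 + 0*(-5)) - 508) = -9*(1/(14 + 0) - 508) = -9*(1/14 - 508) = -9*(-7111/14) = 63999/14 ≈ 4571.4)
W*(3168/3502 + 4470/4365) = 63999*(3168/3502 + 4470/4365)/14 = 63999*(3168*(1/3502) + 4470*(1/4365))/14 = 63999*(1584/1751 + 298/291)/14 = (63999/14)*(982742/509541) = 10482417543/1188929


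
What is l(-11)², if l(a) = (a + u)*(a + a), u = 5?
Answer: 17424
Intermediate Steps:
l(a) = 2*a*(5 + a) (l(a) = (a + 5)*(a + a) = (5 + a)*(2*a) = 2*a*(5 + a))
l(-11)² = (2*(-11)*(5 - 11))² = (2*(-11)*(-6))² = 132² = 17424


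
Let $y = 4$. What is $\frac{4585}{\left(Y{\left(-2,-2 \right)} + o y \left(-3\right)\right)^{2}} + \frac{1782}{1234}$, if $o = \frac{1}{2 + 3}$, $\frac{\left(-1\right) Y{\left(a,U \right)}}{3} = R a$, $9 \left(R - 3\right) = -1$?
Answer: $\frac{97317063}{4422656} \approx 22.004$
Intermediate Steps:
$R = \frac{26}{9}$ ($R = 3 + \frac{1}{9} \left(-1\right) = 3 - \frac{1}{9} = \frac{26}{9} \approx 2.8889$)
$Y{\left(a,U \right)} = - \frac{26 a}{3}$ ($Y{\left(a,U \right)} = - 3 \frac{26 a}{9} = - \frac{26 a}{3}$)
$o = \frac{1}{5} \approx 0.2$
$\frac{4585}{\left(Y{\left(-2,-2 \right)} + o y \left(-3\right)\right)^{2}} + \frac{1782}{1234} = \frac{4585}{\left(\left(- \frac{26}{3}\right) \left(-2\right) + \frac{1}{5} \cdot 4 \left(-3\right)\right)^{2}} + \frac{1782}{1234} = \frac{4585}{\left(\frac{52}{3} + \frac{4}{5} \left(-3\right)\right)^{2}} + 1782 \cdot \frac{1}{1234} = \frac{4585}{\left(\frac{52}{3} - \frac{12}{5}\right)^{2}} + \frac{891}{617} = \frac{4585}{\left(\frac{224}{15}\right)^{2}} + \frac{891}{617} = \frac{4585}{\frac{50176}{225}} + \frac{891}{617} = 4585 \cdot \frac{225}{50176} + \frac{891}{617} = \frac{147375}{7168} + \frac{891}{617} = \frac{97317063}{4422656}$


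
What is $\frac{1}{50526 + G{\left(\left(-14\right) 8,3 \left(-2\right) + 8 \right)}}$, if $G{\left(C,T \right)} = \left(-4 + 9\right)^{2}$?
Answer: $\frac{1}{50551} \approx 1.9782 \cdot 10^{-5}$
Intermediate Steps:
$G{\left(C,T \right)} = 25$ ($G{\left(C,T \right)} = 5^{2} = 25$)
$\frac{1}{50526 + G{\left(\left(-14\right) 8,3 \left(-2\right) + 8 \right)}} = \frac{1}{50526 + 25} = \frac{1}{50551}$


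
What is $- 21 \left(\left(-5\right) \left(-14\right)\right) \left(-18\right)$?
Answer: $26460$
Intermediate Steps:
$- 21 \left(\left(-5\right) \left(-14\right)\right) \left(-18\right) = \left(-21\right) 70 \left(-18\right) = \left(-1470\right) \left(-18\right) = 26460$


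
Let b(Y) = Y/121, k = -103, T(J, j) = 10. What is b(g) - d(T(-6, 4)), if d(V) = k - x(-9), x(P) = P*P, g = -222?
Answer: 22042/121 ≈ 182.17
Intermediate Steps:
b(Y) = Y/121 (b(Y) = Y*(1/121) = Y/121)
x(P) = P²
d(V) = -184 (d(V) = -103 - 1*(-9)² = -103 - 1*81 = -103 - 81 = -184)
b(g) - d(T(-6, 4)) = (1/121)*(-222) - 1*(-184) = -222/121 + 184 = 22042/121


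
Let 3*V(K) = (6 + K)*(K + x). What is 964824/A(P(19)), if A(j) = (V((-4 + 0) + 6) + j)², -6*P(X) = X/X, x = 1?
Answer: 34733664/2209 ≈ 15724.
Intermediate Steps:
P(X) = -⅙ (P(X) = -X/(6*X) = -⅙*1 = -⅙)
V(K) = (1 + K)*(6 + K)/3 (V(K) = ((6 + K)*(K + 1))/3 = ((6 + K)*(1 + K))/3 = ((1 + K)*(6 + K))/3 = (1 + K)*(6 + K)/3)
A(j) = (8 + j)² (A(j) = ((2 + ((-4 + 0) + 6)²/3 + 7*((-4 + 0) + 6)/3) + j)² = ((2 + (-4 + 6)²/3 + 7*(-4 + 6)/3) + j)² = ((2 + (⅓)*2² + (7/3)*2) + j)² = ((2 + (⅓)*4 + 14/3) + j)² = ((2 + 4/3 + 14/3) + j)² = (8 + j)²)
964824/A(P(19)) = 964824/((8 - ⅙)²) = 964824/((47/6)²) = 964824/(2209/36) = 964824*(36/2209) = 34733664/2209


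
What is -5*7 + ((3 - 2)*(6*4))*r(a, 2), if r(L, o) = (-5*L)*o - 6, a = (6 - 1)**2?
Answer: -6179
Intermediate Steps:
a = 25 (a = 5**2 = 25)
r(L, o) = -6 - 5*L*o (r(L, o) = -5*L*o - 6 = -6 - 5*L*o)
-5*7 + ((3 - 2)*(6*4))*r(a, 2) = -5*7 + ((3 - 2)*(6*4))*(-6 - 5*25*2) = -35 + (1*24)*(-6 - 250) = -35 + 24*(-256) = -35 - 6144 = -6179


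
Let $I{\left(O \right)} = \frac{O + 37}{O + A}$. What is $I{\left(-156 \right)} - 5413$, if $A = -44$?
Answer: $- \frac{1082481}{200} \approx -5412.4$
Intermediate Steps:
$I{\left(O \right)} = \frac{37 + O}{-44 + O}$ ($I{\left(O \right)} = \frac{O + 37}{O - 44} = \frac{37 + O}{-44 + O}$)
$I{\left(-156 \right)} - 5413 = \frac{37 - 156}{-44 - 156} - 5413 = \frac{1}{-200} \left(-119\right) - 5413 = \left(- \frac{1}{200}\right) \left(-119\right) - 5413 = \frac{119}{200} - 5413 = - \frac{1082481}{200}$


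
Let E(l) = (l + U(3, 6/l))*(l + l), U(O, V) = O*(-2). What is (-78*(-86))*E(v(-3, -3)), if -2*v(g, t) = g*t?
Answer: 633906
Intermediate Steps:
U(O, V) = -2*O
v(g, t) = -g*t/2
E(l) = 2*l*(-6 + l) (E(l) = (l - 2*3)*(l + l) = (l - 6)*(2*l) = (-6 + l)*(2*l) = 2*l*(-6 + l))
(-78*(-86))*E(v(-3, -3)) = (-78*(-86))*(2*(-½*(-3)*(-3))*(-6 - ½*(-3)*(-3))) = 6708*(2*(-9/2)*(-6 - 9/2)) = 6708*(2*(-9/2)*(-21/2)) = 6708*(189/2) = 633906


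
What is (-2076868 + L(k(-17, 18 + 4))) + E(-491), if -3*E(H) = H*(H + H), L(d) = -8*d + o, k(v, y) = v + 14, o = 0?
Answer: -6712694/3 ≈ -2.2376e+6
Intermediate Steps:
k(v, y) = 14 + v
L(d) = -8*d (L(d) = -8*d + 0 = -8*d)
E(H) = -2*H²/3 (E(H) = -H*(H + H)/3 = -H*2*H/3 = -2*H²/3)
(-2076868 + L(k(-17, 18 + 4))) + E(-491) = (-2076868 - 8*(14 - 17)) - ⅔*(-491)² = (-2076868 - 8*(-3)) - ⅔*241081 = (-2076868 + 24) - 482162/3 = -2076844 - 482162/3 = -6712694/3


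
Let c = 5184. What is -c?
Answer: -5184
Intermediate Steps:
-c = -1*5184 = -5184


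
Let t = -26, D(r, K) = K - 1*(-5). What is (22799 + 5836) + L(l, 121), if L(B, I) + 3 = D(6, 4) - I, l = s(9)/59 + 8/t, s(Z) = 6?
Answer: 28520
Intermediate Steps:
D(r, K) = 5 + K (D(r, K) = K + 5 = 5 + K)
l = -158/767 (l = 6/59 + 8/(-26) = 6*(1/59) + 8*(-1/26) = 6/59 - 4/13 = -158/767 ≈ -0.20600)
L(B, I) = 6 - I (L(B, I) = -3 + ((5 + 4) - I) = -3 + (9 - I) = 6 - I)
(22799 + 5836) + L(l, 121) = (22799 + 5836) + (6 - 1*121) = 28635 + (6 - 121) = 28635 - 115 = 28520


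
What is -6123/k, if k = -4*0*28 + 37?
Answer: -6123/37 ≈ -165.49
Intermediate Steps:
k = 37 (k = 0*28 + 37 = 0 + 37 = 37)
-6123/k = -6123/37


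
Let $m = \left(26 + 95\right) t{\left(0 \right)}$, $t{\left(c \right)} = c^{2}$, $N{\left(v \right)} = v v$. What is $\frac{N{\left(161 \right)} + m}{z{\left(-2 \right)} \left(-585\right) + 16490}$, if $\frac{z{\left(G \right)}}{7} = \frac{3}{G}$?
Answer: $\frac{51842}{45265} \approx 1.1453$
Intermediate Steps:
$N{\left(v \right)} = v^{2}$
$z{\left(G \right)} = \frac{21}{G}$ ($z{\left(G \right)} = 7 \frac{3}{G} = \frac{21}{G}$)
$m = 0$ ($m = \left(26 + 95\right) 0^{2} = 121 \cdot 0 = 0$)
$\frac{N{\left(161 \right)} + m}{z{\left(-2 \right)} \left(-585\right) + 16490} = \frac{161^{2} + 0}{\frac{21}{-2} \left(-585\right) + 16490} = \frac{25921 + 0}{21 \left(- \frac{1}{2}\right) \left(-585\right) + 16490} = \frac{25921}{\left(- \frac{21}{2}\right) \left(-585\right) + 16490} = \frac{25921}{\frac{12285}{2} + 16490} = \frac{25921}{\frac{45265}{2}} = 25921 \cdot \frac{2}{45265} = \frac{51842}{45265}$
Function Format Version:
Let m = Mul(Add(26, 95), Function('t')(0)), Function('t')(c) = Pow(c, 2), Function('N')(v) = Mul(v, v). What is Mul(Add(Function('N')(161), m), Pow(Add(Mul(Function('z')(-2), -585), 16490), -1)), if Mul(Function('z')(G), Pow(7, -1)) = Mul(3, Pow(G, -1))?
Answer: Rational(51842, 45265) ≈ 1.1453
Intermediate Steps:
Function('N')(v) = Pow(v, 2)
Function('z')(G) = Mul(21, Pow(G, -1)) (Function('z')(G) = Mul(7, Mul(3, Pow(G, -1))) = Mul(21, Pow(G, -1)))
m = 0 (m = Mul(Add(26, 95), Pow(0, 2)) = Mul(121, 0) = 0)
Mul(Add(Function('N')(161), m), Pow(Add(Mul(Function('z')(-2), -585), 16490), -1)) = Mul(Add(Pow(161, 2), 0), Pow(Add(Mul(Mul(21, Pow(-2, -1)), -585), 16490), -1)) = Mul(Add(25921, 0), Pow(Add(Mul(Mul(21, Rational(-1, 2)), -585), 16490), -1)) = Mul(25921, Pow(Add(Mul(Rational(-21, 2), -585), 16490), -1)) = Mul(25921, Pow(Add(Rational(12285, 2), 16490), -1)) = Mul(25921, Pow(Rational(45265, 2), -1)) = Mul(25921, Rational(2, 45265)) = Rational(51842, 45265)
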